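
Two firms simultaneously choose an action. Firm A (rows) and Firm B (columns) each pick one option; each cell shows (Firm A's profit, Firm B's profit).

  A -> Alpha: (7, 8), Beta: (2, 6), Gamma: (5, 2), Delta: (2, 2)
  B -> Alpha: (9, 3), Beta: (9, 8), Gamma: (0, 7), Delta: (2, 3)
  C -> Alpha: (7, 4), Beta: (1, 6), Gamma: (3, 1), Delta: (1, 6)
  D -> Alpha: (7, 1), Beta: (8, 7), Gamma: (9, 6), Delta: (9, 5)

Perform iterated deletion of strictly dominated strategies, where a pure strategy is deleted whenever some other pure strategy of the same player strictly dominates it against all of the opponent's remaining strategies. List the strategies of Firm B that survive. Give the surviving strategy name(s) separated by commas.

For Firm B, Beta strictly dominates Gamma on the remaining rows (A: 6>2, B: 8>7, C: 6>1, D: 7>6); eliminate Gamma.
Row C is eliminated: B beats it against every remaining column (Alpha: 9>7, Beta: 9>1, Delta: 2>1).
Column Delta is eliminated: Beta beats it against every remaining row (A: 6>2, B: 8>3, D: 7>5).
Row A is eliminated: B beats it against every remaining column (Alpha: 9>7, Beta: 9>2).
Firm A's strategy D is strictly dominated by B (Alpha: 9>7, Beta: 9>8) and is removed.
Column Alpha is eliminated: Beta beats it against every remaining row (B: 8>3).
Among the remaining strategies, none is strictly dominated by another pure strategy of the same player, so the elimination stops.
Surviving strategies — Firm A: {B}; Firm B: {Beta}.

Beta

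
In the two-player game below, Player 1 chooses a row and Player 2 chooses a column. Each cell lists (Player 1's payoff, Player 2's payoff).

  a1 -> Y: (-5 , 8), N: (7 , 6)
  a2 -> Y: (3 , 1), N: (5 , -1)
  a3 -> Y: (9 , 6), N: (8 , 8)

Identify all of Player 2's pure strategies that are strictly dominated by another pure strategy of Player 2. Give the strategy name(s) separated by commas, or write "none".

none

Nothing dominates Y: N at a1 (8>6).
Nothing dominates N: Y at a3 (8>6).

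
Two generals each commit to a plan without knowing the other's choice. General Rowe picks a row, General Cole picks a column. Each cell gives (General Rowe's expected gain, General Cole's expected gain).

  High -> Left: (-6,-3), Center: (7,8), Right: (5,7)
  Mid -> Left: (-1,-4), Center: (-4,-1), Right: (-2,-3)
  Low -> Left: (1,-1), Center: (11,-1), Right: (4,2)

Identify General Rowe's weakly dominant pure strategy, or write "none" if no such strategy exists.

High fails to dominate Mid at Left (-6<-1).
Mid fails to dominate High at Center (-4<7).
Low fails to dominate High at Right (4<5).
No single strategy dominates all the others.

none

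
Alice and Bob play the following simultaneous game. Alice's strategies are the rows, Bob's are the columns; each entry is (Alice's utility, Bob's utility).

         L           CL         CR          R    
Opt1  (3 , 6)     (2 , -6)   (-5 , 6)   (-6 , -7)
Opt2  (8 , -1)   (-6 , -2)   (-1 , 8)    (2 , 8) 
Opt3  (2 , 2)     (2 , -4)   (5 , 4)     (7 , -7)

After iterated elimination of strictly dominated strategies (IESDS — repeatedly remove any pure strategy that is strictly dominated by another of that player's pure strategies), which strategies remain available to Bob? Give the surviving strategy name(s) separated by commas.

For Bob, L strictly dominates CL on the remaining rows (Opt1: 6>-6, Opt2: -1>-2, Opt3: 2>-4); eliminate CL.
Row Opt1 is eliminated: Opt2 beats it against every remaining column (L: 8>3, CR: -1>-5, R: 2>-6).
Column L is eliminated: CR beats it against every remaining row (Opt2: 8>-1, Opt3: 4>2).
Row Opt2 is eliminated: Opt3 beats it against every remaining column (CR: 5>-1, R: 7>2).
Bob's strategy R is strictly dominated by CR (Opt3: 4>-7) and is removed.
Among the remaining strategies, none is strictly dominated by another pure strategy of the same player, so the elimination stops.
Surviving strategies — Alice: {Opt3}; Bob: {CR}.

CR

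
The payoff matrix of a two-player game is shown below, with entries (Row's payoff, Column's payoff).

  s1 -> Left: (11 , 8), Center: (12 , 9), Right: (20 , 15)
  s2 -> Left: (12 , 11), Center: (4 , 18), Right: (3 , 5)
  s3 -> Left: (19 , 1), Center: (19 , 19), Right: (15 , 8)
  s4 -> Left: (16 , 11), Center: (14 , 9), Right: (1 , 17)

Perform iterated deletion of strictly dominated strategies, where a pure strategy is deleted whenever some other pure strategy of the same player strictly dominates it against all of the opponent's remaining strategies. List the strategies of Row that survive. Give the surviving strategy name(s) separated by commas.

Row's strategy s2 is strictly dominated by s3 (Left: 19>12, Center: 19>4, Right: 15>3) and is removed.
Row's strategy s4 is strictly dominated by s3 (Left: 19>16, Center: 19>14, Right: 15>1) and is removed.
Column Left is eliminated: Center beats it against every remaining row (s1: 9>8, s3: 19>1).
Among the remaining strategies, none is strictly dominated by another pure strategy of the same player, so the elimination stops.
Surviving strategies — Row: {s1, s3}; Column: {Center, Right}.

s1, s3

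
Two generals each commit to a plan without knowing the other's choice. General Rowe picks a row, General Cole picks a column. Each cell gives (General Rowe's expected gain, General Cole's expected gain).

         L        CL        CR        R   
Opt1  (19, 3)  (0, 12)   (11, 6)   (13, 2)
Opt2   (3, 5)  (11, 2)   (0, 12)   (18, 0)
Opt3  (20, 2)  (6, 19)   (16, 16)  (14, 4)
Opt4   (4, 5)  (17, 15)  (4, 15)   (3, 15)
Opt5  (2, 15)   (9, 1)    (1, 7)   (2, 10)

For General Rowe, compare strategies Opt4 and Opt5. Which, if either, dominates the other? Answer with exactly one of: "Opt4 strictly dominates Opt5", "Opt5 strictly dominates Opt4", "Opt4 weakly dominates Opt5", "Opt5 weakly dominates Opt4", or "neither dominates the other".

Opt4's payoffs vs Opt5's, by General Cole's action — L: 4>2, CL: 17>9, CR: 4>1, R: 3>2.
Opt4 gives a strictly higher payoff against each choice by General Cole, so Opt4 strictly dominates Opt5.

Opt4 strictly dominates Opt5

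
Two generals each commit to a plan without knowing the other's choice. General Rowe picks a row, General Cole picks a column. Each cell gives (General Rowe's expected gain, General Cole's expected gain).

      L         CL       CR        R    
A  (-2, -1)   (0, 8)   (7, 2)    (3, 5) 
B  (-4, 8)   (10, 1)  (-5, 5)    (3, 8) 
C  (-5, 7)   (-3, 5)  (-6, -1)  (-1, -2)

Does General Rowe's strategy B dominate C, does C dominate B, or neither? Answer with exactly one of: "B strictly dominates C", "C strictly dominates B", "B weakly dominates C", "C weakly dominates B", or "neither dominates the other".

Compare B to C across every action of General Cole: L: -4>-5, CL: 10>-3, CR: -5>-6, R: 3>-1.
B gives a strictly higher payoff against every action of General Cole, so B strictly dominates C.

B strictly dominates C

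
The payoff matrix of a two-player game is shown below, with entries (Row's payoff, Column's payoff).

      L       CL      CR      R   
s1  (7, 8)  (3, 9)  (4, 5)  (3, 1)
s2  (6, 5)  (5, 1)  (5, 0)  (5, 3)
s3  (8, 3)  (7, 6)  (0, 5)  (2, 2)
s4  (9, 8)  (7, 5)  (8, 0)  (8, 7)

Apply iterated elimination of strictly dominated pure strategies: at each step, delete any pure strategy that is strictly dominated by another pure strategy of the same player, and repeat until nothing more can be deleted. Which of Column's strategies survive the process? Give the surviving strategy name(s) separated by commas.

Row s1 is eliminated: s4 beats it against every remaining column (L: 9>7, CL: 7>3, CR: 8>4, R: 8>3).
Row s2 is eliminated: s4 beats it against every remaining column (L: 9>6, CL: 7>5, CR: 8>5, R: 8>5).
Column CR is eliminated: CL beats it against every remaining row (s3: 6>5, s4: 5>0).
Column's strategy R is strictly dominated by L (s3: 3>2, s4: 8>7) and is removed.
Among the remaining strategies, none is strictly dominated by another pure strategy of the same player, so the elimination stops.
Surviving strategies — Row: {s3, s4}; Column: {L, CL}.

L, CL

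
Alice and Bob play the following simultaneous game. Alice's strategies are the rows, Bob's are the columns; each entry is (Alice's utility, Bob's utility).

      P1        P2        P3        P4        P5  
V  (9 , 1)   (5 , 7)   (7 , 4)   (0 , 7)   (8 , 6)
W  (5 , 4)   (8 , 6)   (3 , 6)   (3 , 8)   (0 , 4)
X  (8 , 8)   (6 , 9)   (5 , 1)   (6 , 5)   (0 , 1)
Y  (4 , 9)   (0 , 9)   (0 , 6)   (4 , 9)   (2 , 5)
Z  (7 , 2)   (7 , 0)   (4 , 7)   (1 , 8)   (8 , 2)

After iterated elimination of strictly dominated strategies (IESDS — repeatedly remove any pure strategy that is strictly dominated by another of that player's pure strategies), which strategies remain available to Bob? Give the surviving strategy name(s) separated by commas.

P1, P2, P4

Column P3 is eliminated: P4 beats it against every remaining row (V: 7>4, W: 8>6, X: 5>1, Y: 9>6, Z: 8>7).
Bob's strategy P5 is strictly dominated by P4 (V: 7>6, W: 8>4, X: 5>1, Y: 9>5, Z: 8>2) and is removed.
Alice's strategy Y is strictly dominated by X (P1: 8>4, P2: 6>0, P4: 6>4) and is removed.
Among the remaining strategies, none is strictly dominated by another pure strategy of the same player, so the elimination stops.
Surviving strategies — Alice: {V, W, X, Z}; Bob: {P1, P2, P4}.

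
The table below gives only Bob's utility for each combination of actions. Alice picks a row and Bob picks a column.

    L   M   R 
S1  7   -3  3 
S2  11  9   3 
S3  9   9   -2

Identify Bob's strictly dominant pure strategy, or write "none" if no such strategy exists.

none

L fails to dominate M at S3 (9=9).
M fails to dominate L at S1 (-3<7).
R fails to dominate L at S1 (3<7).
No single strategy dominates all the others.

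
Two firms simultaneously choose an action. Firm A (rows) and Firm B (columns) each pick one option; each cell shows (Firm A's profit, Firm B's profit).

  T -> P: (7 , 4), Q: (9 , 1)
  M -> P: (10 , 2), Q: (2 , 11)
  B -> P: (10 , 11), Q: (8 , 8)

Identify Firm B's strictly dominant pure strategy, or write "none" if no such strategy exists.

P fails to dominate Q at M (2<11).
Q fails to dominate P at T (1<4).
No single strategy dominates all the others.

none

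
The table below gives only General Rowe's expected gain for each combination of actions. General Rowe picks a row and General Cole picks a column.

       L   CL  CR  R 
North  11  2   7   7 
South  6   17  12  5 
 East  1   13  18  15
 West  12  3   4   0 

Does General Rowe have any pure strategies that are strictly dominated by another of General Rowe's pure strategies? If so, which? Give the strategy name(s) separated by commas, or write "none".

none

North is not dominated — it holds its own against South at L (11>6); East at L (11>1); West at CR (7>4).
South: no other strategy beats it everywhere (North at CL (17>2); East at L (6>1); West at CL (17>3)).
East is not dominated — it holds its own against North at CL (13>2); South at CR (18>12); West at CL (13>3).
West is not dominated — it holds its own against North at L (12>11); South at L (12>6); East at L (12>1).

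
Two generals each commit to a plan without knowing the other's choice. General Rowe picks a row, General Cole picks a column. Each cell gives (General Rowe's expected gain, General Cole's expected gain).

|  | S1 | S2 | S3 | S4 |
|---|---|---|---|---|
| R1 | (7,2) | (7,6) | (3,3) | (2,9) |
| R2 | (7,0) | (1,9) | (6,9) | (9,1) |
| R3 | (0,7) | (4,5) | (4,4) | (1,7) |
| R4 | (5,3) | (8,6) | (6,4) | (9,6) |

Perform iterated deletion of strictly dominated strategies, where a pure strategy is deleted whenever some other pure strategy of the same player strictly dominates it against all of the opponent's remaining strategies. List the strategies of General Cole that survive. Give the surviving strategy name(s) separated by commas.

For General Rowe, R4 strictly dominates R3 on the remaining columns (S1: 5>0, S2: 8>4, S3: 6>4, S4: 9>1); eliminate R3.
Column S1 is eliminated: S2 beats it against every remaining row (R1: 6>2, R2: 9>0, R4: 6>3).
For General Rowe, R4 strictly dominates R1 on the remaining columns (S2: 8>7, S3: 6>3, S4: 9>2); eliminate R1.
Among the remaining strategies, none is strictly dominated by another pure strategy of the same player, so the elimination stops.
Surviving strategies — General Rowe: {R2, R4}; General Cole: {S2, S3, S4}.

S2, S3, S4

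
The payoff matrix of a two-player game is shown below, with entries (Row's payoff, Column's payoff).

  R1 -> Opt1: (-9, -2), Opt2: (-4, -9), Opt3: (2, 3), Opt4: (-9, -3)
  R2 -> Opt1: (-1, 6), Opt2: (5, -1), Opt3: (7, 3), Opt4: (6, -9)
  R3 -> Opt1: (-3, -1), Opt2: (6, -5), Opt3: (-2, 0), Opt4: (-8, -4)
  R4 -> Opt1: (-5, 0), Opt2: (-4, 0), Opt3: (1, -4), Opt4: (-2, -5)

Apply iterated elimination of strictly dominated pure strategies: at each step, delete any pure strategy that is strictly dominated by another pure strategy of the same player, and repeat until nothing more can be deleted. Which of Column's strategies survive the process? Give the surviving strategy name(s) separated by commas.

Opt1

For Row, R2 strictly dominates R1 on the remaining columns (Opt1: -1>-9, Opt2: 5>-4, Opt3: 7>2, Opt4: 6>-9); eliminate R1.
Row R4 is eliminated: R2 beats it against every remaining column (Opt1: -1>-5, Opt2: 5>-4, Opt3: 7>1, Opt4: 6>-2).
For Column, Opt1 strictly dominates Opt2 on the remaining rows (R2: 6>-1, R3: -1>-5); eliminate Opt2.
Row's strategy R3 is strictly dominated by R2 (Opt1: -1>-3, Opt3: 7>-2, Opt4: 6>-8) and is removed.
Column's strategy Opt3 is strictly dominated by Opt1 (R2: 6>3) and is removed.
Column's strategy Opt4 is strictly dominated by Opt1 (R2: 6>-9) and is removed.
Among the remaining strategies, none is strictly dominated by another pure strategy of the same player, so the elimination stops.
Surviving strategies — Row: {R2}; Column: {Opt1}.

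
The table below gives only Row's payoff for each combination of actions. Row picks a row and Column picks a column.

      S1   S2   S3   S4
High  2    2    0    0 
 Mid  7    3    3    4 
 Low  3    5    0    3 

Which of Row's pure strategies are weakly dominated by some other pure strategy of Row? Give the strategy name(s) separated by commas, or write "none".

High: dominated, since Mid does at least as well everywhere (S1: 7>2, S2: 3>2, S3: 3>0, S4: 4>0).
Mid: no other strategy beats it everywhere (High at S1 (7>2); Low at S1 (7>3)).
Low: no other strategy beats it everywhere (High at S1 (3>2); Mid at S2 (5>3)).

High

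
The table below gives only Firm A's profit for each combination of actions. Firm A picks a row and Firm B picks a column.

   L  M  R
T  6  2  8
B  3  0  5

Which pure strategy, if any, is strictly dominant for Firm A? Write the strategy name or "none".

T vs B: L: 6>3, M: 2>0, R: 8>5.
T strictly beats every other strategy against every opponent action, so it is strictly dominant.

T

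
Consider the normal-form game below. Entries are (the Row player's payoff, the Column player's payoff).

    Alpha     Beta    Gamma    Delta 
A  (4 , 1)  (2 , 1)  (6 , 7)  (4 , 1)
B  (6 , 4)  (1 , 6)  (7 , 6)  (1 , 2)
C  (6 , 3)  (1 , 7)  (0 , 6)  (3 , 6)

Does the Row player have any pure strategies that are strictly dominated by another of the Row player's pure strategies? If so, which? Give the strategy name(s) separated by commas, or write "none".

A: no other strategy beats it everywhere (B at Beta (2>1); C at Beta (2>1)).
B: no other strategy beats it everywhere (A at Alpha (6>4); C at Alpha (6=6)).
C is not dominated — it holds its own against A at Alpha (6>4); B at Alpha (6=6).

none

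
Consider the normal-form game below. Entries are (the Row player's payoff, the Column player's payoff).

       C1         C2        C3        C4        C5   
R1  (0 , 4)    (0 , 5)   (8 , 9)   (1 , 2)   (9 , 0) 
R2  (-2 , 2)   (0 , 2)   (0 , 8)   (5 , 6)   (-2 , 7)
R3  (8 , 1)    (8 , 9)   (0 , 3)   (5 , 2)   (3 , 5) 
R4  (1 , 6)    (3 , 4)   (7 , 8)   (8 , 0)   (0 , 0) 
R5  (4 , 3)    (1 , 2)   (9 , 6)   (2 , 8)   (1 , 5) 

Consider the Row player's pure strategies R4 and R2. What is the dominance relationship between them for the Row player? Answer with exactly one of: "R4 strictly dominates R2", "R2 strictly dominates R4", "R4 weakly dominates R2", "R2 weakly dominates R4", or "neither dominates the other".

Compare R4 to R2 across each choice by the Column player: C1: 1>-2, C2: 3>0, C3: 7>0, C4: 8>5, C5: 0>-2.
Every comparison favours R4, so R4 strictly dominates R2.

R4 strictly dominates R2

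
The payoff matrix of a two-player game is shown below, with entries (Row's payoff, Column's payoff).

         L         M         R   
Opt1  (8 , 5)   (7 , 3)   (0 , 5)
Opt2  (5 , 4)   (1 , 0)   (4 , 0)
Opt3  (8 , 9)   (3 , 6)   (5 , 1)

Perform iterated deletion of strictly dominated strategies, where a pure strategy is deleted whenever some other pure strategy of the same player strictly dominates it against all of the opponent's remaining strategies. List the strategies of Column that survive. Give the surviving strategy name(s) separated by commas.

L, R

For Row, Opt3 strictly dominates Opt2 on the remaining columns (L: 8>5, M: 3>1, R: 5>4); eliminate Opt2.
Column M is eliminated: L beats it against every remaining row (Opt1: 5>3, Opt3: 9>6).
Among the remaining strategies, none is strictly dominated by another pure strategy of the same player, so the elimination stops.
Surviving strategies — Row: {Opt1, Opt3}; Column: {L, R}.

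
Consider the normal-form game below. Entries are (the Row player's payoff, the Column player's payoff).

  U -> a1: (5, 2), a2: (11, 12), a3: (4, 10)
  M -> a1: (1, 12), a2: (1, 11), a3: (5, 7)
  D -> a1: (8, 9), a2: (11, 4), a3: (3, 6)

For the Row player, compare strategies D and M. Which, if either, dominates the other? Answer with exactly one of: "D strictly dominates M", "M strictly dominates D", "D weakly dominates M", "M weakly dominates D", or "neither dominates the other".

neither dominates the other

D's payoffs vs M's, by the Column player's action — a1: 8>1, a2: 11>1, a3: 3<5.
D does better at a1, a2 but worse at a3; neither strategy dominates the other.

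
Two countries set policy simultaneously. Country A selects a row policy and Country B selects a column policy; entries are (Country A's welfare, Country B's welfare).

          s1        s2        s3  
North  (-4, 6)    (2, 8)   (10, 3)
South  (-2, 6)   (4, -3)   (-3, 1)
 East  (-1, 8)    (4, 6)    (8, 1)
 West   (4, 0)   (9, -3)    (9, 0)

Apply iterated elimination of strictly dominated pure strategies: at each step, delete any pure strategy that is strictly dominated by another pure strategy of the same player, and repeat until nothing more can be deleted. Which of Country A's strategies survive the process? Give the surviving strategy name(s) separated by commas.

For Country A, West strictly dominates South on the remaining columns (s1: 4>-2, s2: 9>4, s3: 9>-3); eliminate South.
Row East is eliminated: West beats it against every remaining column (s1: 4>-1, s2: 9>4, s3: 9>8).
Among the remaining strategies, none is strictly dominated by another pure strategy of the same player, so the elimination stops.
Surviving strategies — Country A: {North, West}; Country B: {s1, s2, s3}.

North, West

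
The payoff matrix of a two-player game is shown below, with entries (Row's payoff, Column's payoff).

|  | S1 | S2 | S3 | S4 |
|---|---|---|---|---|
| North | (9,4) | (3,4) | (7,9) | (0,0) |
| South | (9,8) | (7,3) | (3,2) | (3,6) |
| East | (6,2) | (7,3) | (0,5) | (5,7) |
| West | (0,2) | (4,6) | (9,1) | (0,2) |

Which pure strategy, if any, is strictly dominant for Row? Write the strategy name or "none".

none

North fails to dominate South at S1 (9=9).
South fails to dominate North at S1 (9=9).
East fails to dominate North at S1 (6<9).
West fails to dominate North at S1 (0<9).
No single strategy dominates all the others.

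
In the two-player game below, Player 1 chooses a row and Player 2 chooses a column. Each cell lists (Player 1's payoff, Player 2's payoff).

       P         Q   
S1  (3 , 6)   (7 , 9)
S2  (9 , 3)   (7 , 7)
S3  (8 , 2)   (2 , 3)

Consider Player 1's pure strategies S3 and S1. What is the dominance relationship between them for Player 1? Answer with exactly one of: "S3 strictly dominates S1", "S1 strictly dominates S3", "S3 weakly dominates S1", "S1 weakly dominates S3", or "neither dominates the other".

neither dominates the other

S3's payoffs vs S1's, by Player 2's action — P: 8>3, Q: 2<7.
S3 does better at P but worse at Q; neither strategy dominates the other.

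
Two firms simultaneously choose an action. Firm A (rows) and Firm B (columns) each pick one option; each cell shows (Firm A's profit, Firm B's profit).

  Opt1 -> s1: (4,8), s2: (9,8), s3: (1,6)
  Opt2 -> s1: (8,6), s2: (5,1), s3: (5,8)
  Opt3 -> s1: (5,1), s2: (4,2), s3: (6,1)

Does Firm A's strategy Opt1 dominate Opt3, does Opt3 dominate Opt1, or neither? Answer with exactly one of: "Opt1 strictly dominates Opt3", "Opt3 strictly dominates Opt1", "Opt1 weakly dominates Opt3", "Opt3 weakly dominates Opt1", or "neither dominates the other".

Compare Opt1 to Opt3 across each choice by Firm B: s1: 4<5, s2: 9>4, s3: 1<6.
Opt1 does better at s2 but worse at s1, s3; neither strategy dominates the other.

neither dominates the other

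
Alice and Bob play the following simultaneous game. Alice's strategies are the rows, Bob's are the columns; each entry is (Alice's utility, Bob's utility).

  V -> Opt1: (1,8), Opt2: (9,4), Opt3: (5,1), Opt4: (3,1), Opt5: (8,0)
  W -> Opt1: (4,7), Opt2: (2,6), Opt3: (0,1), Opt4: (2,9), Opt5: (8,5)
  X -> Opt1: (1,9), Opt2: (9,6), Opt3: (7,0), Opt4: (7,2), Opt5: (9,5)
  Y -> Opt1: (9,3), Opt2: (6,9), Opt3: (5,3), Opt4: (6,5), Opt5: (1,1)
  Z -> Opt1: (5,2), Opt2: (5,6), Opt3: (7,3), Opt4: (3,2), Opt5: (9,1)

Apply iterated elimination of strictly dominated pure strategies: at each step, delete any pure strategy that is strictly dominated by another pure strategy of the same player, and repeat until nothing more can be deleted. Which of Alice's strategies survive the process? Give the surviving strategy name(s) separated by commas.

V, X, Y

Alice's strategy W is strictly dominated by Z (Opt1: 5>4, Opt2: 5>2, Opt3: 7>0, Opt4: 3>2, Opt5: 9>8) and is removed.
Bob's strategy Opt3 is strictly dominated by Opt2 (V: 4>1, X: 6>0, Y: 9>3, Z: 6>3) and is removed.
Bob's strategy Opt4 is strictly dominated by Opt2 (V: 4>1, X: 6>2, Y: 9>5, Z: 6>2) and is removed.
Column Opt5 is eliminated: Opt1 beats it against every remaining row (V: 8>0, X: 9>5, Y: 3>1, Z: 2>1).
Alice's strategy Z is strictly dominated by Y (Opt1: 9>5, Opt2: 6>5) and is removed.
Among the remaining strategies, none is strictly dominated by another pure strategy of the same player, so the elimination stops.
Surviving strategies — Alice: {V, X, Y}; Bob: {Opt1, Opt2}.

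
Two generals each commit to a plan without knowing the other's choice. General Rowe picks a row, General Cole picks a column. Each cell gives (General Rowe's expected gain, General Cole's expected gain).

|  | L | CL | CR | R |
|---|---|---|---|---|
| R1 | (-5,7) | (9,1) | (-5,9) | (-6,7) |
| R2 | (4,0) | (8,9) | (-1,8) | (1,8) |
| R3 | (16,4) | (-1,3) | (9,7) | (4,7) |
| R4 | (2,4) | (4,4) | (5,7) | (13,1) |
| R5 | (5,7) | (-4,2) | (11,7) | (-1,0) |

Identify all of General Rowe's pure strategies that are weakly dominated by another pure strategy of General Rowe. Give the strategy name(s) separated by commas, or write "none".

R1 is not dominated — it holds its own against R2 at CL (9>8); R3 at CL (9>-1); R4 at CL (9>4); R5 at CL (9>-4).
R2: no other strategy beats it everywhere (R1 at L (4>-5); R3 at CL (8>-1); R4 at L (4>2); R5 at CL (8>-4)).
Nothing dominates R3: R1 at L (16>-5); R2 at L (16>4); R4 at L (16>2); R5 at L (16>5).
R4: no other strategy beats it everywhere (R1 at L (2>-5); R2 at CR (5>-1); R3 at CL (4>-1); R5 at CL (4>-4)).
R5: no other strategy beats it everywhere (R1 at L (5>-5); R2 at L (5>4); R3 at CR (11>9); R4 at L (5>2)).

none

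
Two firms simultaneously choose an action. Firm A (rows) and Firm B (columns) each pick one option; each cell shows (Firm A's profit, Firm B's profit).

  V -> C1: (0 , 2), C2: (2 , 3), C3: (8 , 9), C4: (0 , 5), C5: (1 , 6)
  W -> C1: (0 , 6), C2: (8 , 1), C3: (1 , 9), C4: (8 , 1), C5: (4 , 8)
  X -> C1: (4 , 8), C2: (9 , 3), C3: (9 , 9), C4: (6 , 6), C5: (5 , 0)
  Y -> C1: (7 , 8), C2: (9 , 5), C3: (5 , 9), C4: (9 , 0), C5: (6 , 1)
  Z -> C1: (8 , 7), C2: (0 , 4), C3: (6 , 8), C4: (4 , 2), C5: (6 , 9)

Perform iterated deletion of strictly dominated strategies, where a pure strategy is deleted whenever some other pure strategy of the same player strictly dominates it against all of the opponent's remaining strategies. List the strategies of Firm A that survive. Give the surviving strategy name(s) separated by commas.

X, Y, Z

Firm A's strategy V is strictly dominated by X (C1: 4>0, C2: 9>2, C3: 9>8, C4: 6>0, C5: 5>1) and is removed.
Firm A's strategy W is strictly dominated by Y (C1: 7>0, C2: 9>8, C3: 5>1, C4: 9>8, C5: 6>4) and is removed.
Firm B's strategy C1 is strictly dominated by C3 (X: 9>8, Y: 9>8, Z: 8>7) and is removed.
Firm B's strategy C2 is strictly dominated by C3 (X: 9>3, Y: 9>5, Z: 8>4) and is removed.
Column C4 is eliminated: C3 beats it against every remaining row (X: 9>6, Y: 9>0, Z: 8>2).
Among the remaining strategies, none is strictly dominated by another pure strategy of the same player, so the elimination stops.
Surviving strategies — Firm A: {X, Y, Z}; Firm B: {C3, C5}.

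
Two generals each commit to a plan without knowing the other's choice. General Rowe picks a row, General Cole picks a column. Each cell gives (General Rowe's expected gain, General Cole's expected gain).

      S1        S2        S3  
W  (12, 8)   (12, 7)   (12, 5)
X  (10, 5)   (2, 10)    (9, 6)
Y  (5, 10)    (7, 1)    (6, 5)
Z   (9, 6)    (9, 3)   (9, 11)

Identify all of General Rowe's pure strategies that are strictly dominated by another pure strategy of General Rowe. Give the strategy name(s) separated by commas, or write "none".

X, Y, Z

W: no other strategy beats it everywhere (X at S1 (12>10); Y at S1 (12>5); Z at S1 (12>9)).
X: dominated, since W does at least as well everywhere (S1: 12>10, S2: 12>2, S3: 12>9).
W strictly dominates Y — S1: 12>5, S2: 12>7, S3: 12>6.
Z is strictly dominated by W (S1: 12>9, S2: 12>9, S3: 12>9).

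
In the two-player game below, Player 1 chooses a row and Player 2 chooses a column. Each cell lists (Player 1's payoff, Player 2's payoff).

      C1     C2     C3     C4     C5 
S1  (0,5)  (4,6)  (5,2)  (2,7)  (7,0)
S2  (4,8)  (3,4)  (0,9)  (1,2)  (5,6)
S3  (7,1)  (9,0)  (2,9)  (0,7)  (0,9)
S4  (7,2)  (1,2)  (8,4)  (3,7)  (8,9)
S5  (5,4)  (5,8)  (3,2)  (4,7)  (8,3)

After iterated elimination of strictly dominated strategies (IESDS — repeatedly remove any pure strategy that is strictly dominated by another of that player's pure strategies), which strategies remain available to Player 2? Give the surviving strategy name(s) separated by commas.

C2, C3, C4, C5

Player 1's strategy S2 is strictly dominated by S5 (C1: 5>4, C2: 5>3, C3: 3>0, C4: 4>1, C5: 8>5) and is removed.
Player 2's strategy C1 is strictly dominated by C4 (S1: 7>5, S3: 7>1, S4: 7>2, S5: 7>4) and is removed.
Among the remaining strategies, none is strictly dominated by another pure strategy of the same player, so the elimination stops.
Surviving strategies — Player 1: {S1, S3, S4, S5}; Player 2: {C2, C3, C4, C5}.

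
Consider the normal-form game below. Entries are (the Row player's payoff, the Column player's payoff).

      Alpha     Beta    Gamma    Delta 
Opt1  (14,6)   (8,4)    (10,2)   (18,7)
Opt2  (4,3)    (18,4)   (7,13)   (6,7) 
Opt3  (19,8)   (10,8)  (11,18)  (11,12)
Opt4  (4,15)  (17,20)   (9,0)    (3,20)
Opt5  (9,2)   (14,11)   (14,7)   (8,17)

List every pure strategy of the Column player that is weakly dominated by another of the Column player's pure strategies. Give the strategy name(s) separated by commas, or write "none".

Alpha: dominated, since Delta does at least as well everywhere (Opt1: 7>6, Opt2: 7>3, Opt3: 12>8, Opt4: 20>15, Opt5: 17>2).
Beta: dominated, since Delta does at least as well everywhere (Opt1: 7>4, Opt2: 7>4, Opt3: 12>8, Opt4: 20=20, Opt5: 17>11).
Gamma: no other strategy beats it everywhere (Alpha at Opt2 (13>3); Beta at Opt2 (13>4); Delta at Opt2 (13>7)).
Delta is not dominated — it holds its own against Alpha at Opt1 (7>6); Beta at Opt1 (7>4); Gamma at Opt1 (7>2).

Alpha, Beta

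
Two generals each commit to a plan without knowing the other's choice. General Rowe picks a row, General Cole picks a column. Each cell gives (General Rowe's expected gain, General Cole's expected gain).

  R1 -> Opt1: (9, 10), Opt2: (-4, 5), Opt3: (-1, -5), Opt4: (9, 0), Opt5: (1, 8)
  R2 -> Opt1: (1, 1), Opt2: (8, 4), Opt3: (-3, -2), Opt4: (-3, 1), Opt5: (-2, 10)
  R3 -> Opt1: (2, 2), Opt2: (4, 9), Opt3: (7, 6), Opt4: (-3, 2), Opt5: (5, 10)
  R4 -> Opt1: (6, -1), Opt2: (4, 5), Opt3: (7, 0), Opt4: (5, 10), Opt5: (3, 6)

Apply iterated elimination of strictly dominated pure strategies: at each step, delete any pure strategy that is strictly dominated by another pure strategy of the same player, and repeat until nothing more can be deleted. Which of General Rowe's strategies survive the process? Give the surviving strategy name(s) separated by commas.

R1, R3, R4

General Cole's strategy Opt2 is strictly dominated by Opt5 (R1: 8>5, R2: 10>4, R3: 10>9, R4: 6>5) and is removed.
Row R2 is eliminated: R1 beats it against every remaining column (Opt1: 9>1, Opt3: -1>-3, Opt4: 9>-3, Opt5: 1>-2).
Column Opt3 is eliminated: Opt5 beats it against every remaining row (R1: 8>-5, R3: 10>6, R4: 6>0).
Among the remaining strategies, none is strictly dominated by another pure strategy of the same player, so the elimination stops.
Surviving strategies — General Rowe: {R1, R3, R4}; General Cole: {Opt1, Opt4, Opt5}.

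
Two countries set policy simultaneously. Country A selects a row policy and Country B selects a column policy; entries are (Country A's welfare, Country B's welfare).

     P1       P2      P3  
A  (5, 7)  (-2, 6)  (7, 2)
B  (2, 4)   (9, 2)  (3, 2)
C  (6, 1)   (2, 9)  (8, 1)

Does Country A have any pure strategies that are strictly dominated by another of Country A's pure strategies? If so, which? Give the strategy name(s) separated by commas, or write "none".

A

C strictly dominates A — P1: 6>5, P2: 2>-2, P3: 8>7.
Nothing dominates B: A at P2 (9>-2); C at P2 (9>2).
Nothing dominates C: A at P1 (6>5); B at P1 (6>2).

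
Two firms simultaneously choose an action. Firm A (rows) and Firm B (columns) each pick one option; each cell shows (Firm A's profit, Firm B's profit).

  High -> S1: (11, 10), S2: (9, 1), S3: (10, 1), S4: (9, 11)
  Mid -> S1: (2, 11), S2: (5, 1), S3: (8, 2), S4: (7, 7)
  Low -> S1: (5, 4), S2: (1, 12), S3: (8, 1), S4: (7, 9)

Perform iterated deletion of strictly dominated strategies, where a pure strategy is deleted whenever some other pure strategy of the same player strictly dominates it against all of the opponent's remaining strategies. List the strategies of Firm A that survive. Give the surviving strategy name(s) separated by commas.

High

For Firm A, High strictly dominates Mid on the remaining columns (S1: 11>2, S2: 9>5, S3: 10>8, S4: 9>7); eliminate Mid.
Row Low is eliminated: High beats it against every remaining column (S1: 11>5, S2: 9>1, S3: 10>8, S4: 9>7).
Column S1 is eliminated: S4 beats it against every remaining row (High: 11>10).
Column S2 is eliminated: S4 beats it against every remaining row (High: 11>1).
Column S3 is eliminated: S4 beats it against every remaining row (High: 11>1).
Among the remaining strategies, none is strictly dominated by another pure strategy of the same player, so the elimination stops.
Surviving strategies — Firm A: {High}; Firm B: {S4}.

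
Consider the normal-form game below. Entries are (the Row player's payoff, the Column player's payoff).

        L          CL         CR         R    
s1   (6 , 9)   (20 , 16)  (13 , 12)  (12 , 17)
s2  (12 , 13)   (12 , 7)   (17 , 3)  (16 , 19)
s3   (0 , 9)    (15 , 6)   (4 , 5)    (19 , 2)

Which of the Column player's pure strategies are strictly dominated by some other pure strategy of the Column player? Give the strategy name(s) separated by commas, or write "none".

CR

Nothing dominates L: CL at s2 (13>7); CR at s2 (13>3); R at s3 (9>2).
Nothing dominates CL: L at s1 (16>9); CR at s1 (16>12); R at s3 (6>2).
CL strictly dominates CR — s1: 16>12, s2: 7>3, s3: 6>5.
R: no other strategy beats it everywhere (L at s1 (17>9); CL at s1 (17>16); CR at s1 (17>12)).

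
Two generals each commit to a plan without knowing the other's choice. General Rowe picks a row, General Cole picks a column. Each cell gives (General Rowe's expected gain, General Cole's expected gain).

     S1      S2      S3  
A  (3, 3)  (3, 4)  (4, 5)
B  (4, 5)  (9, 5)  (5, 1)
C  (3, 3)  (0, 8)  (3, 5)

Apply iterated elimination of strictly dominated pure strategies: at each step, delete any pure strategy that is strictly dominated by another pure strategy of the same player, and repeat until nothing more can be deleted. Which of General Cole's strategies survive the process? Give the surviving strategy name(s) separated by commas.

S1, S2

General Rowe's strategy A is strictly dominated by B (S1: 4>3, S2: 9>3, S3: 5>4) and is removed.
For General Rowe, B strictly dominates C on the remaining columns (S1: 4>3, S2: 9>0, S3: 5>3); eliminate C.
Column S3 is eliminated: S1 beats it against every remaining row (B: 5>1).
Among the remaining strategies, none is strictly dominated by another pure strategy of the same player, so the elimination stops.
Surviving strategies — General Rowe: {B}; General Cole: {S1, S2}.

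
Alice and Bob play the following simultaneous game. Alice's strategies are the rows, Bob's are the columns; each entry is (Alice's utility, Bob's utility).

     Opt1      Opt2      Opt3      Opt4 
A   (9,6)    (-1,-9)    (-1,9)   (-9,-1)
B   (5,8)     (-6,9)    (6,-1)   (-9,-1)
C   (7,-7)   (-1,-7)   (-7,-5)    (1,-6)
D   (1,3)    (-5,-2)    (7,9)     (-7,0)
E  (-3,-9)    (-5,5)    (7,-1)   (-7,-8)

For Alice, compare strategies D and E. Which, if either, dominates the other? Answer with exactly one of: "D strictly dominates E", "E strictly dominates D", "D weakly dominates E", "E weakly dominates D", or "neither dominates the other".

D weakly dominates E

D's payoffs vs E's, by Bob's action — Opt1: 1>-3, Opt2: -5=-5, Opt3: 7=7, Opt4: -7=-7.
D is at least as good everywhere and strictly better somewhere (tied only at Opt2, Opt3, Opt4), so D weakly but not strictly dominates E.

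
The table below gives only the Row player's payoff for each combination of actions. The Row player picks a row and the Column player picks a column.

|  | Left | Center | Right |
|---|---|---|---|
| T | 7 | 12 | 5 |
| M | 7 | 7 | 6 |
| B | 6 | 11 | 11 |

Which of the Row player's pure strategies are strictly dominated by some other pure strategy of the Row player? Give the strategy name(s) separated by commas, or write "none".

none

Nothing dominates T: M at Left (7=7); B at Left (7>6).
Nothing dominates M: T at Left (7=7); B at Left (7>6).
B: no other strategy beats it everywhere (T at Right (11>5); M at Center (11>7)).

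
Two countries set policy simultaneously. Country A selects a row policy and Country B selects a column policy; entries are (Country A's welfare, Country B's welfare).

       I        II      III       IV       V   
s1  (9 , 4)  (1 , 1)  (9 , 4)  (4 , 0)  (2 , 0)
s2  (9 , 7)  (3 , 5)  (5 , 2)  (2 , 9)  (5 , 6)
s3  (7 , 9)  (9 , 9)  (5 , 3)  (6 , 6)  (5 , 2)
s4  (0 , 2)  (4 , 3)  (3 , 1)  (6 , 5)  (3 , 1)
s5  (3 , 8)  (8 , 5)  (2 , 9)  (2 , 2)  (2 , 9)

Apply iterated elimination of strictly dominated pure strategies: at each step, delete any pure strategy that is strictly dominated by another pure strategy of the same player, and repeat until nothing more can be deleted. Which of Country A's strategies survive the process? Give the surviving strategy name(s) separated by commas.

s1, s2, s3, s4

Country A's strategy s5 is strictly dominated by s3 (I: 7>3, II: 9>8, III: 5>2, IV: 6>2, V: 5>2) and is removed.
Country B's strategy V is strictly dominated by I (s1: 4>0, s2: 7>6, s3: 9>2, s4: 2>1) and is removed.
Among the remaining strategies, none is strictly dominated by another pure strategy of the same player, so the elimination stops.
Surviving strategies — Country A: {s1, s2, s3, s4}; Country B: {I, II, III, IV}.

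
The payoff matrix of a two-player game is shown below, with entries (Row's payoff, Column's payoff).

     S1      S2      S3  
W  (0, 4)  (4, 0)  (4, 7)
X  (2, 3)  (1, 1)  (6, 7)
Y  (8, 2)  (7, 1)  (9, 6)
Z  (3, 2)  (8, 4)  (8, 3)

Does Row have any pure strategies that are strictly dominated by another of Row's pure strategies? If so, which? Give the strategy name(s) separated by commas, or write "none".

W: dominated, since Y does at least as well everywhere (S1: 8>0, S2: 7>4, S3: 9>4).
X: dominated, since Y does at least as well everywhere (S1: 8>2, S2: 7>1, S3: 9>6).
Y: no other strategy beats it everywhere (W at S1 (8>0); X at S1 (8>2); Z at S1 (8>3)).
Nothing dominates Z: W at S1 (3>0); X at S1 (3>2); Y at S2 (8>7).

W, X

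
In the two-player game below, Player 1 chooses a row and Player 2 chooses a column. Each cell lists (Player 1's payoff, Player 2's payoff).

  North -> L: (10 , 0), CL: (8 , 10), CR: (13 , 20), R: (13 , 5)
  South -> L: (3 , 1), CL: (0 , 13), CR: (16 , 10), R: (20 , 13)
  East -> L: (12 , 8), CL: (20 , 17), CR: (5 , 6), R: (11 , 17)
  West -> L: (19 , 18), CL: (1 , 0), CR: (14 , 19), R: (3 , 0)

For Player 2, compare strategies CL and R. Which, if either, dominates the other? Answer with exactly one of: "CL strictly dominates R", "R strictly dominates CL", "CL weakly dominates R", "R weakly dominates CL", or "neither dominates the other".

Compare CL to R across each opponent action: North: 10>5, South: 13=13, East: 17=17, West: 0=0.
CL is at least as good everywhere and strictly better somewhere (tied only at South, East, West), so CL weakly but not strictly dominates R.

CL weakly dominates R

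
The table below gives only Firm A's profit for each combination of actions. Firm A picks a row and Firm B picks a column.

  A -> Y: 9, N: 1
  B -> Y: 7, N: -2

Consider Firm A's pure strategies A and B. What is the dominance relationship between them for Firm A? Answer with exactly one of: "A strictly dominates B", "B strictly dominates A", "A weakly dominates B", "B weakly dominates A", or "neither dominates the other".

Compare A to B across each opponent action: Y: 9>7, N: 1>-2.
Every comparison favours A, so A strictly dominates B.

A strictly dominates B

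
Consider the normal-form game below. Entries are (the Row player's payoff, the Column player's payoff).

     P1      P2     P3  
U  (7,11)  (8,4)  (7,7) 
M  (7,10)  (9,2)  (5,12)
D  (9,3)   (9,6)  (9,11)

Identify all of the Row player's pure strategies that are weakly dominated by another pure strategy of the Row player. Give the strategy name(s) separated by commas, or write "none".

D weakly dominates U — P1: 9>7, P2: 9>8, P3: 9>7.
M: dominated, since D does at least as well everywhere (P1: 9>7, P2: 9=9, P3: 9>5).
Nothing dominates D: U at P1 (9>7); M at P1 (9>7).

U, M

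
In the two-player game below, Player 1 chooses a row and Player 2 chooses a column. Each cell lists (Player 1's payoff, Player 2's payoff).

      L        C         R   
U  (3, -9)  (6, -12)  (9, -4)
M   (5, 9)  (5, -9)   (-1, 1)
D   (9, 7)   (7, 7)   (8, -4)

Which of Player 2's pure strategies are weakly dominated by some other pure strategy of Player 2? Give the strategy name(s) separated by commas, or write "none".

C

Nothing dominates L: C at U (-9>-12); R at M (9>1).
L weakly dominates C — U: -9>-12, M: 9>-9, D: 7=7.
R is not dominated — it holds its own against L at U (-4>-9); C at U (-4>-12).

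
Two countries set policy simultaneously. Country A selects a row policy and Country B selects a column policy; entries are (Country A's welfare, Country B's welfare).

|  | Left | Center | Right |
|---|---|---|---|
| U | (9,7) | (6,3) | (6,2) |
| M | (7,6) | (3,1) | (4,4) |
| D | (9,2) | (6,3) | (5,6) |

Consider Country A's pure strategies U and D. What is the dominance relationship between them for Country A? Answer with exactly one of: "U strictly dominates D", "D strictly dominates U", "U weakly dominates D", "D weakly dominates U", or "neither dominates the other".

U weakly dominates D

U's payoffs vs D's, by Country B's action — Left: 9=9, Center: 6=6, Right: 6>5.
U is at least as good everywhere and strictly better somewhere (tied only at Left, Center), so U weakly but not strictly dominates D.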